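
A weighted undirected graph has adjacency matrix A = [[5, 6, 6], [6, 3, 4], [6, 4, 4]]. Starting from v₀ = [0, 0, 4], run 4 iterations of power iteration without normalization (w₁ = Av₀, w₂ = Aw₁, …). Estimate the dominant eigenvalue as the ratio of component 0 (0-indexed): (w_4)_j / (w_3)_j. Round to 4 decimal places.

λ ≈ 14.7868

w1 = Av₀ = (24, 16, 16)
w2 = Aw1 = (312, 256, 272)
w3 = Aw2 = (4728, 3728, 3984)
w4 = Aw3 = (69912, 55488, 59216)
Ratio at component: 69912 / 4728 = 14.7868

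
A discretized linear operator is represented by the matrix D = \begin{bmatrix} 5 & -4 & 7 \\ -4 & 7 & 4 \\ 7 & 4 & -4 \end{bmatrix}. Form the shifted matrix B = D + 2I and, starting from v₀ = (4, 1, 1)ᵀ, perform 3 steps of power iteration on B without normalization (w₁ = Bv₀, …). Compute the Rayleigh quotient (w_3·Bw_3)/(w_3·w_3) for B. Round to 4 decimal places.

μ ≈ 11.2882

B = D + 2I has rows (7, -4, 7); (-4, 9, 4); (7, 4, -2)
w1 = Bv₀ = (31, -3, 30)
w2 = Bw1 = (439, -31, 145)
w3 = Bw2 = (4212, -1455, 2659)
Bw3 = (53917, -19307, 18346)
w3·Bw3 = 303972103; w3·w3 = 26928250; μ ≈ 303972103/26928250 = 11.2882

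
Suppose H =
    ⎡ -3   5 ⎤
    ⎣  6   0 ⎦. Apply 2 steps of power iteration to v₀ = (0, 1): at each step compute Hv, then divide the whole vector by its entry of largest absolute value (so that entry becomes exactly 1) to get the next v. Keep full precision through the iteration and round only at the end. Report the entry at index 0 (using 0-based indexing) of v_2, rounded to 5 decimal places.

Hv0 = (5.000000, 0.000000); divide by 5.000000 → v1 = (1.000000, 0.000000)
Hv1 = (-3.000000, 6.000000); divide by 6.000000 → v2 = (-0.500000, 1.000000)
Requested entry of v2: -15/30 = -0.50000

-0.50000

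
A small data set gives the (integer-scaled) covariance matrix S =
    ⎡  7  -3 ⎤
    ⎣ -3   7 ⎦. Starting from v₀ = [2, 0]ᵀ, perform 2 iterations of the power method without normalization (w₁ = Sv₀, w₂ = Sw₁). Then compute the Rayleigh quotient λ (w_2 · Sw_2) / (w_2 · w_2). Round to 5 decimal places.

λ ≈ 9.85023

w1 = Sv₀ = (7·2 + (-3)·0; (-3)·2 + 7·0) = (14, -6)
w2 = Sw1 = (7·14 + (-3)·(-6); (-3)·14 + 7·(-6)) = (116, -84)
Sw2 = (1064, -936)
w2·Sw2 = 116·1064 + (-84)·(-936) = 202048; w2·w2 = 116·116 + (-84)·(-84) = 20512
λ ≈ 202048/20512 = 9.85023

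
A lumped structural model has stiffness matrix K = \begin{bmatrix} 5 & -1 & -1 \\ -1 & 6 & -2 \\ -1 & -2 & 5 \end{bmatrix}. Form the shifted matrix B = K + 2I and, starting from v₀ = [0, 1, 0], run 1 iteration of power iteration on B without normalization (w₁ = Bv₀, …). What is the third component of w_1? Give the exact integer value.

B = K + 2I has rows (7, -1, -1); (-1, 8, -2); (-1, -2, 7)
w1 = Bv₀ = (7·0 + (-1)·1 + (-1)·0; (-1)·0 + 8·1 + (-2)·0; (-1)·0 + (-2)·1 + 7·0) = (-1, 8, -2)
Requested component of w1: -2

-2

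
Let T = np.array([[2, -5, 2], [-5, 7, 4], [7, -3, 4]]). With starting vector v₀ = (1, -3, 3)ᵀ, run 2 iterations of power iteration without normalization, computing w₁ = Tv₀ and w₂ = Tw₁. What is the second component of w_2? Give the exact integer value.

-101

w1 = Tv₀ = (2·1 + (-5)·(-3) + 2·3; (-5)·1 + 7·(-3) + 4·3; 7·1 + (-3)·(-3) + 4·3) = (23, -14, 28)
w2 = Tw1 = (2·23 + (-5)·(-14) + 2·28; (-5)·23 + 7·(-14) + 4·28; 7·23 + (-3)·(-14) + 4·28) = (172, -101, 315)
The requested component of w2 is -101.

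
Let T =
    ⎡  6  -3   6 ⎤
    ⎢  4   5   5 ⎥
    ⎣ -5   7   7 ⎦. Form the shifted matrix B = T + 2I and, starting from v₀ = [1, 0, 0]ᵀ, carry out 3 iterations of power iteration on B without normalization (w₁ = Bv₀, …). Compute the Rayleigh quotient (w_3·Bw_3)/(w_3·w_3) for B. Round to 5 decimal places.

B = T + 2I has rows (8, -3, 6); (4, 7, 5); (-5, 7, 9)
w1 = Bv₀ = (8·1 + (-3)·0 + 6·0; 4·1 + 7·0 + 5·0; (-5)·1 + 7·0 + 9·0) = (8, 4, -5)
w2 = Bw1 = (8·8 + (-3)·4 + 6·(-5); 4·8 + 7·4 + 5·(-5); (-5)·8 + 7·4 + 9·(-5)) = (22, 35, -57)
w3 = Bw2 = (-271, 48, -378)
Bw3 = (-4580, -2638, -1711)
w3·Bw3 = 1761314; w3·w3 = 218629; μ ≈ 1761314/218629 = 8.05618

8.05618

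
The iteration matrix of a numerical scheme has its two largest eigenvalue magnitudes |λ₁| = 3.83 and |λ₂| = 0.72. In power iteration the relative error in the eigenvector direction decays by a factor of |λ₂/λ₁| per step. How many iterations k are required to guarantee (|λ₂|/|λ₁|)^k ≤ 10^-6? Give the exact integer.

|λ₂/λ₁| = 0.72/3.83 = 0.18799
Need k ≥ ln(10^-6) / ln(0.18799) = -13.8155 / -1.6714 ≈ 8.266
Smallest integer k satisfying the bound: 9

9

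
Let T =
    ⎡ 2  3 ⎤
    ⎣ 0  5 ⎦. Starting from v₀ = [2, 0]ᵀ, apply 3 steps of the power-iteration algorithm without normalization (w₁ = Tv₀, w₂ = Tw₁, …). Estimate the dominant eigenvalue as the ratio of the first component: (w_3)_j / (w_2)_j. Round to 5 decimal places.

w1 = Tv₀ = (4, 0)
w2 = Tw1 = (8, 0)
w3 = Tw2 = (16, 0)
Ratio at component: 16 / 8 = 2.00000

2.00000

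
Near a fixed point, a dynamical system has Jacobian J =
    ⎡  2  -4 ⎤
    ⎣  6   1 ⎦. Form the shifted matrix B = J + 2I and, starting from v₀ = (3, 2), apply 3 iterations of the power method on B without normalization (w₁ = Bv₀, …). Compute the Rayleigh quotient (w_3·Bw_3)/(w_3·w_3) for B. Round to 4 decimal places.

B = J + 2I has rows (4, -4); (6, 3)
w1 = Bv₀ = (4, 24)
w2 = Bw1 = (-80, 96)
w3 = Bw2 = (-704, -192)
Bw3 = (-2048, -4800)
w3·Bw3 = 2363392; w3·w3 = 532480; μ ≈ 2363392/532480 = 4.4385

μ ≈ 4.4385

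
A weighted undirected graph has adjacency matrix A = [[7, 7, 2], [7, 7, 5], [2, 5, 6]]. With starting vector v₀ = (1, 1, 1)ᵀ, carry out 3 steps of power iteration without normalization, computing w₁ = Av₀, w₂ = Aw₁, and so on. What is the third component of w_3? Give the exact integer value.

3322

w1 = Av₀ = (16, 19, 13)
w2 = Aw1 = (271, 310, 205)
w3 = Aw2 = (4477, 5092, 3322)
The requested component of w3 is 3322.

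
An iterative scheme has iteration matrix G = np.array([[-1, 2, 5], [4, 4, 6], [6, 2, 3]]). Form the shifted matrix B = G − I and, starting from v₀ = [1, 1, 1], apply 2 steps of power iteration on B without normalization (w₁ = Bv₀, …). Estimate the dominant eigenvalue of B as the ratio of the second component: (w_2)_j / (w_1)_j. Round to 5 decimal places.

B = G − I has rows (-2, 2, 5); (4, 3, 6); (6, 2, 2)
w1 = Bv₀ = ((-2)·1 + 2·1 + 5·1; 4·1 + 3·1 + 6·1; 6·1 + 2·1 + 2·1) = (5, 13, 10)
w2 = Bw1 = ((-2)·5 + 2·13 + 5·10; 4·5 + 3·13 + 6·10; 6·5 + 2·13 + 2·10) = (66, 119, 76)
Ratio: 119/13 = 9.15385

μ ≈ 9.15385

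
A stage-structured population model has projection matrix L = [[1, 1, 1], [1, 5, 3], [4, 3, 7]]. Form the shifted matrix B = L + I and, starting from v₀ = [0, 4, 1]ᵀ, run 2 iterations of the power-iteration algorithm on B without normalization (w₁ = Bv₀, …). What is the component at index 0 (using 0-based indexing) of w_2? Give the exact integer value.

B = L + I has rows (2, 1, 1); (1, 6, 3); (4, 3, 8)
w1 = Bv₀ = (5, 27, 20)
w2 = Bw1 = (57, 227, 261)
Requested component of w2: 57

57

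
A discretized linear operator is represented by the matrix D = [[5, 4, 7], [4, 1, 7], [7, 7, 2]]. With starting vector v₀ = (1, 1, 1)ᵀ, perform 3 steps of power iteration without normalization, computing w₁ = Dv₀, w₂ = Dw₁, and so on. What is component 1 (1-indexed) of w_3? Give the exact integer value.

3548

w1 = Dv₀ = (5·1 + 4·1 + 7·1; 4·1 + 1·1 + 7·1; 7·1 + 7·1 + 2·1) = (16, 12, 16)
w2 = Dw1 = (5·16 + 4·12 + 7·16; 4·16 + 1·12 + 7·16; 7·16 + 7·12 + 2·16) = (240, 188, 228)
w3 = Dw2 = (3548, 2744, 3452)
The requested component of w3 is 3548.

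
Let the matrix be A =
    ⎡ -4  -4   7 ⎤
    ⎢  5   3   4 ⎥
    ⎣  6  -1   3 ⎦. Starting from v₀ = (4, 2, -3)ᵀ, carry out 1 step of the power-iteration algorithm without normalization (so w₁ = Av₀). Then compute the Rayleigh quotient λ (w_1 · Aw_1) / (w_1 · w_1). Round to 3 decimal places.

λ ≈ -6.148

w1 = Av₀ = ((-4)·4 + (-4)·2 + 7·(-3); 5·4 + 3·2 + 4·(-3); 6·4 + (-1)·2 + 3·(-3)) = (-45, 14, 13)
Aw1 = (215, -131, -245)
w1·Aw1 = (-45)·215 + 14·(-131) + 13·(-245) = -14694; w1·w1 = (-45)·(-45) + 14·14 + 13·13 = 2390
λ ≈ -14694/2390 = -6.148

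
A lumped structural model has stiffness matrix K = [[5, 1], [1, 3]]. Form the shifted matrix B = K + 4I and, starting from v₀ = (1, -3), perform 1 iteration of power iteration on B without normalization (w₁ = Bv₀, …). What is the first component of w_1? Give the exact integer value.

6

B = K + 4I has rows (9, 1); (1, 7)
w1 = Bv₀ = (6, -20)
Requested component of w1: 6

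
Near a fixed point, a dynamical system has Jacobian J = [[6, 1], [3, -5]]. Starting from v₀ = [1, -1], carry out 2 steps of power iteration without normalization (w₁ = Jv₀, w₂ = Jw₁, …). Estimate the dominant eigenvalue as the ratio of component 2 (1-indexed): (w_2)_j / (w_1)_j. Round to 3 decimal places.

w1 = Jv₀ = (6·1 + 1·(-1); 3·1 + (-5)·(-1)) = (5, 8)
w2 = Jw1 = (6·5 + 1·8; 3·5 + (-5)·8) = (38, -25)
Ratio at component: -25 / 8 = -3.125

-3.125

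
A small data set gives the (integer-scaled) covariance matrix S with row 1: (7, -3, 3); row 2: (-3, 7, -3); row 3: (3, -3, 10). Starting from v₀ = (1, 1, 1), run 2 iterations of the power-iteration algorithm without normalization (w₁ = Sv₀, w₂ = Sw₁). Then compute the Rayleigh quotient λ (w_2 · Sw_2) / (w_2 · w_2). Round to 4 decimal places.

λ ≈ 13.7848

w1 = Sv₀ = (7, 1, 10)
w2 = Sw1 = (76, -44, 118)
Sw2 = (1018, -890, 1540)
w2·Sw2 = 76·1018 + (-44)·(-890) + 118·1540 = 298248; w2·w2 = 76·76 + (-44)·(-44) + 118·118 = 21636
λ ≈ 298248/21636 = 13.7848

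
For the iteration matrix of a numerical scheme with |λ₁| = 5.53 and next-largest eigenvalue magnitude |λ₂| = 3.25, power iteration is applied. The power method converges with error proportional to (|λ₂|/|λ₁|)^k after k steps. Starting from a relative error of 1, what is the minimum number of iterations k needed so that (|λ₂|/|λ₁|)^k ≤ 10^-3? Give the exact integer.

13

|λ₂/λ₁| = 3.25/5.53 = 0.58770
Need k ≥ ln(10^-3) / ln(0.58770) = -6.9078 / -0.5315 ≈ 12.996
Smallest integer k satisfying the bound: 13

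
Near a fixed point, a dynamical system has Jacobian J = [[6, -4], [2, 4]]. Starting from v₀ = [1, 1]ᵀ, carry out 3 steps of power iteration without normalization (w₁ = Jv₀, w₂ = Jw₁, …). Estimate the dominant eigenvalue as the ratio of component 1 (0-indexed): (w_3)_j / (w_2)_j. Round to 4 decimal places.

3.1429

w1 = Jv₀ = (6·1 + (-4)·1; 2·1 + 4·1) = (2, 6)
w2 = Jw1 = (6·2 + (-4)·6; 2·2 + 4·6) = (-12, 28)
w3 = Jw2 = (-184, 88)
Ratio at component: 88 / 28 = 3.1429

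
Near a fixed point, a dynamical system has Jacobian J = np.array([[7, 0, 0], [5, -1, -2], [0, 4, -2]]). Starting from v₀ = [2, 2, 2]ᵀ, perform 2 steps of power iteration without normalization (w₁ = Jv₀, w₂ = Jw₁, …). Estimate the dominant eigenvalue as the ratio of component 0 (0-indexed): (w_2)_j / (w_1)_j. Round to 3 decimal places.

w1 = Jv₀ = (7·2 + 0·2 + 0·2; 5·2 + (-1)·2 + (-2)·2; 0·2 + 4·2 + (-2)·2) = (14, 4, 4)
w2 = Jw1 = (7·14 + 0·4 + 0·4; 5·14 + (-1)·4 + (-2)·4; 0·14 + 4·4 + (-2)·4) = (98, 58, 8)
Ratio at component: 98 / 14 = 7.000

λ ≈ 7.000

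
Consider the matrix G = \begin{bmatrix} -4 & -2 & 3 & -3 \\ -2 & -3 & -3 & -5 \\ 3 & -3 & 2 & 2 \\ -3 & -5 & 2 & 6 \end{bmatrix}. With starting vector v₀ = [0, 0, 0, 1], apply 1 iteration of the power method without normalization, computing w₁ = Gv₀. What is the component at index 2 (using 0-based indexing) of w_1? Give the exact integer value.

2

w1 = Gv₀ = ((-4)·0 + (-2)·0 + 3·0 + (-3)·1; (-2)·0 + (-3)·0 + (-3)·0 + (-5)·1; 3·0 + (-3)·0 + 2·0 + 2·1; (-3)·0 + (-5)·0 + 2·0 + 6·1) = (-3, -5, 2, 6)
The requested component of w1 is 2.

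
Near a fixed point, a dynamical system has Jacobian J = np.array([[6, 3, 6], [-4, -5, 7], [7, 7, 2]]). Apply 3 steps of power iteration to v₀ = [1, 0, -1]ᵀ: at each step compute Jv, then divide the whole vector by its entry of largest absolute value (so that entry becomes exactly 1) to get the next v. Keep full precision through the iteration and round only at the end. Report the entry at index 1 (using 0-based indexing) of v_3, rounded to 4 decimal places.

1.0000

Jv0 = (0.00000, -11.00000, 5.00000); divide by -11.00000 → v1 = (0.00000, 1.00000, -0.45455)
Jv1 = (0.27273, -8.18182, 6.09091); divide by -8.18182 → v2 = (-0.03333, 1.00000, -0.74444)
Jv2 = (-1.66667, -10.07778, 5.27778); divide by -10.07778 → v3 = (0.16538, 1.00000, -0.52370)
Requested entry of v3: -907/-907 = 1.0000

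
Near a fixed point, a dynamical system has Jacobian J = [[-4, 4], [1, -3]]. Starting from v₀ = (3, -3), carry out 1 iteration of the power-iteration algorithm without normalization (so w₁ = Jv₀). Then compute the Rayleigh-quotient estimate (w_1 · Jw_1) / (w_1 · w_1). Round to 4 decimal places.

λ ≈ -5.8000

w1 = Jv₀ = ((-4)·3 + 4·(-3); 1·3 + (-3)·(-3)) = (-24, 12)
Jw1 = (144, -60)
w1·Jw1 = (-24)·144 + 12·(-60) = -4176; w1·w1 = (-24)·(-24) + 12·12 = 720
λ ≈ -4176/720 = -5.8000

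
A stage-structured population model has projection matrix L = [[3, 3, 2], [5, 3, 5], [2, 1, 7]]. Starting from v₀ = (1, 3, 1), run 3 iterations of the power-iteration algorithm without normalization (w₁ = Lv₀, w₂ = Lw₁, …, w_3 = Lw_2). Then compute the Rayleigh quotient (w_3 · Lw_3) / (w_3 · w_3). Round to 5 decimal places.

w1 = Lv₀ = (3·1 + 3·3 + 2·1; 5·1 + 3·3 + 5·1; 2·1 + 1·3 + 7·1) = (14, 19, 12)
w2 = Lw1 = (3·14 + 3·19 + 2·12; 5·14 + 3·19 + 5·12; 2·14 + 1·19 + 7·12) = (123, 187, 131)
w3 = Lw2 = (1192, 1831, 1350)
Lw3 = (11769, 18203, 13665)
w3·Lw3 = 1192·11769 + 1831·18203 + 1350·13665 = 65806091; w3·w3 = 1192·1192 + 1831·1831 + 1350·1350 = 6595925
λ ≈ 65806091/6595925 = 9.97678

9.97678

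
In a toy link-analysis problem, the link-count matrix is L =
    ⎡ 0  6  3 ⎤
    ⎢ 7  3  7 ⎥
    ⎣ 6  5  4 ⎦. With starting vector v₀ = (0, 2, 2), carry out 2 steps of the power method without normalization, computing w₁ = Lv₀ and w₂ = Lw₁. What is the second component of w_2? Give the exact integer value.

w1 = Lv₀ = (0·0 + 6·2 + 3·2; 7·0 + 3·2 + 7·2; 6·0 + 5·2 + 4·2) = (18, 20, 18)
w2 = Lw1 = (0·18 + 6·20 + 3·18; 7·18 + 3·20 + 7·18; 6·18 + 5·20 + 4·18) = (174, 312, 280)
The requested component of w2 is 312.

312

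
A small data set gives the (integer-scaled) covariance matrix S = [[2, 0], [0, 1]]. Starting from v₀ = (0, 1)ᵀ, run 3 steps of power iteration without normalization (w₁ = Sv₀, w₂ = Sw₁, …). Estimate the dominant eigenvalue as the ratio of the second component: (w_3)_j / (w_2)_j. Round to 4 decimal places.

w1 = Sv₀ = (0, 1)
w2 = Sw1 = (0, 1)
w3 = Sw2 = (0, 1)
Ratio at component: 1 / 1 = 1.0000

1.0000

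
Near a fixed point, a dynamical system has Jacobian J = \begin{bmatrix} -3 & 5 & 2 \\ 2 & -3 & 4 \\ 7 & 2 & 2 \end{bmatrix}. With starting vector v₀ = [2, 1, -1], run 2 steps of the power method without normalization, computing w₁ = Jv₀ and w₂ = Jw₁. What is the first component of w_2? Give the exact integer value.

22

w1 = Jv₀ = ((-3)·2 + 5·1 + 2·(-1); 2·2 + (-3)·1 + 4·(-1); 7·2 + 2·1 + 2·(-1)) = (-3, -3, 14)
w2 = Jw1 = ((-3)·(-3) + 5·(-3) + 2·14; 2·(-3) + (-3)·(-3) + 4·14; 7·(-3) + 2·(-3) + 2·14) = (22, 59, 1)
The requested component of w2 is 22.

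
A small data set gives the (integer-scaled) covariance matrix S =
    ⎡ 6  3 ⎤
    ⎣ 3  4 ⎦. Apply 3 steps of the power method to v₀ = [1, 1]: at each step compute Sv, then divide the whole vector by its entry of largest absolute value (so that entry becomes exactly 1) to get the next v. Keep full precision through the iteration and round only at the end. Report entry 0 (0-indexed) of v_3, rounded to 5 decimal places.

Sv0 = (9.000000, 7.000000); divide by 9.000000 → v1 = (1.000000, 0.777778)
Sv1 = (8.333333, 6.111111); divide by 8.333333 → v2 = (1.000000, 0.733333)
Sv2 = (8.200000, 5.933333); divide by 8.200000 → v3 = (1.000000, 0.723577)
Requested entry of v3: 615/615 = 1.00000

1.00000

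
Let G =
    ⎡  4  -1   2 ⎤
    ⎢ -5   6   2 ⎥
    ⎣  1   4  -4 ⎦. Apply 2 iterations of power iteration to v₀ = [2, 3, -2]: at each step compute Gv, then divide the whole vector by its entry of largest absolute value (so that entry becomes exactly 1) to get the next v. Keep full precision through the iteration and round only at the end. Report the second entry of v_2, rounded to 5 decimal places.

-0.88732

Gv0 = (1.000000, 4.000000, 22.000000); divide by 22.000000 → v1 = (0.045455, 0.181818, 1.000000)
Gv1 = (2.000000, 2.863636, -3.227273); divide by -3.227273 → v2 = (-0.619718, -0.887324, 1.000000)
Requested entry of v2: 63/-71 = -0.88732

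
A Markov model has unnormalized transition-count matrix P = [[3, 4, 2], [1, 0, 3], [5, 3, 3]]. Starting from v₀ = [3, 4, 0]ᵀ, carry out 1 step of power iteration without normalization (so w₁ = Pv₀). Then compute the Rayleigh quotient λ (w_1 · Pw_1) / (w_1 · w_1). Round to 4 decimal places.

w1 = Pv₀ = (3·3 + 4·4 + 2·0; 1·3 + 0·4 + 3·0; 5·3 + 3·4 + 3·0) = (25, 3, 27)
Pw1 = (141, 106, 215)
w1·Pw1 = 25·141 + 3·106 + 27·215 = 9648; w1·w1 = 25·25 + 3·3 + 27·27 = 1363
λ ≈ 9648/1363 = 7.0785

λ ≈ 7.0785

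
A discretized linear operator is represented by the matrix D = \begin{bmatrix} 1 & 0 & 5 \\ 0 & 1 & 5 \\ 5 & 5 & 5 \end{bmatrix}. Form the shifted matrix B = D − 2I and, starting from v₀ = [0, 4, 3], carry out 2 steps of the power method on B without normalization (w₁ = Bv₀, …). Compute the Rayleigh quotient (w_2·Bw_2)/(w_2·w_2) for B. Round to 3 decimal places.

B = D − 2I has rows (-1, 0, 5); (0, -1, 5); (5, 5, 3)
w1 = Bv₀ = (15, 11, 29)
w2 = Bw1 = (130, 134, 217)
Bw2 = (955, 951, 1971)
w2·Bw2 = 679291; w2·w2 = 81945; μ ≈ 679291/81945 = 8.290

μ ≈ 8.290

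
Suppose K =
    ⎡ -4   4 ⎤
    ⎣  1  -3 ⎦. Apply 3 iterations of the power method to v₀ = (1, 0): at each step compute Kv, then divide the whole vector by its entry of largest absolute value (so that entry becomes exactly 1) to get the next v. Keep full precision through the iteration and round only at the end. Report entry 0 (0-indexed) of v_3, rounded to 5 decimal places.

1.00000

Kv0 = (-4.000000, 1.000000); divide by -4.000000 → v1 = (1.000000, -0.250000)
Kv1 = (-5.000000, 1.750000); divide by -5.000000 → v2 = (1.000000, -0.350000)
Kv2 = (-5.400000, 2.050000); divide by -5.400000 → v3 = (1.000000, -0.379630)
Requested entry of v3: -108/-108 = 1.00000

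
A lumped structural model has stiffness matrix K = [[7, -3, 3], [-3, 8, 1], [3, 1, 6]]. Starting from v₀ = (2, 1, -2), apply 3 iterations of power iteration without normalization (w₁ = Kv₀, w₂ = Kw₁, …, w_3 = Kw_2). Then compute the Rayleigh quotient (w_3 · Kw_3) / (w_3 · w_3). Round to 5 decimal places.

λ ≈ 10.03700

w1 = Kv₀ = (5, 0, -5)
w2 = Kw1 = (20, -20, -15)
w3 = Kw2 = (155, -235, -50)
Kw3 = (1640, -2395, -70)
w3·Kw3 = 155·1640 + (-235)·(-2395) + (-50)·(-70) = 820525; w3·w3 = 155·155 + (-235)·(-235) + (-50)·(-50) = 81750
λ ≈ 820525/81750 = 10.03700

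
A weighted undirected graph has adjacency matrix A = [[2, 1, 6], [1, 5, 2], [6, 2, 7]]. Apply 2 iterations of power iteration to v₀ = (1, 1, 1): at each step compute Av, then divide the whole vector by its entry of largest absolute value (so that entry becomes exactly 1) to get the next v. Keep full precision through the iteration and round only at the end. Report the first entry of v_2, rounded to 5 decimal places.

Av0 = (9.000000, 8.000000, 15.000000); divide by 15.000000 → v1 = (0.600000, 0.533333, 1.000000)
Av1 = (7.733333, 5.266667, 11.666667); divide by 11.666667 → v2 = (0.662857, 0.451429, 1.000000)
Requested entry of v2: 116/175 = 0.66286

0.66286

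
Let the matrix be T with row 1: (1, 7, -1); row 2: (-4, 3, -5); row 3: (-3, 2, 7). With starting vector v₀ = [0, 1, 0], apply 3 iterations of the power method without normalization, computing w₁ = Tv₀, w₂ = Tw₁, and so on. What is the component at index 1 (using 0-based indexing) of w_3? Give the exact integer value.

w1 = Tv₀ = (1·0 + 7·1 + (-1)·0; (-4)·0 + 3·1 + (-5)·0; (-3)·0 + 2·1 + 7·0) = (7, 3, 2)
w2 = Tw1 = (1·7 + 7·3 + (-1)·2; (-4)·7 + 3·3 + (-5)·2; (-3)·7 + 2·3 + 7·2) = (26, -29, -1)
w3 = Tw2 = (-176, -186, -143)
The requested component of w3 is -186.

-186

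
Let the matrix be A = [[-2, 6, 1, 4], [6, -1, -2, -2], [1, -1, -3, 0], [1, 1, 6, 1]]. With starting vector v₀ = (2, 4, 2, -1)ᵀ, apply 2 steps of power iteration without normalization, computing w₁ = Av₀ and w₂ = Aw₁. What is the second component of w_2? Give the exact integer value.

w1 = Av₀ = (18, 6, -8, 17)
w2 = Aw1 = (60, 84, 36, -7)
The requested component of w2 is 84.

84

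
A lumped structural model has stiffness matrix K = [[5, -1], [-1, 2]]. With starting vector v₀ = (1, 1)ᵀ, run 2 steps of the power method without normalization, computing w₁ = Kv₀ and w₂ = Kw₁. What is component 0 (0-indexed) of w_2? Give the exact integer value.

w1 = Kv₀ = (5·1 + (-1)·1; (-1)·1 + 2·1) = (4, 1)
w2 = Kw1 = (5·4 + (-1)·1; (-1)·4 + 2·1) = (19, -2)
The requested component of w2 is 19.

19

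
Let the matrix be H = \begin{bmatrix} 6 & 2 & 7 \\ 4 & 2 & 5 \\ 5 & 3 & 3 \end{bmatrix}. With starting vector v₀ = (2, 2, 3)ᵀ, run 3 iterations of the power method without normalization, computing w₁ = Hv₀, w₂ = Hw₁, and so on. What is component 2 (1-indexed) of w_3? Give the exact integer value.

4163

w1 = Hv₀ = (6·2 + 2·2 + 7·3; 4·2 + 2·2 + 5·3; 5·2 + 3·2 + 3·3) = (37, 27, 25)
w2 = Hw1 = (6·37 + 2·27 + 7·25; 4·37 + 2·27 + 5·25; 5·37 + 3·27 + 3·25) = (451, 327, 341)
w3 = Hw2 = (5747, 4163, 4259)
The requested component of w3 is 4163.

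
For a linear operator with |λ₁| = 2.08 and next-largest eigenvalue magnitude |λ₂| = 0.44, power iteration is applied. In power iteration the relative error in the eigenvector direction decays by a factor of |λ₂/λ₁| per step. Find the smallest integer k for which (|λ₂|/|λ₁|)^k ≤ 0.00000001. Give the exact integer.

12

|λ₂/λ₁| = 0.44/2.08 = 0.21154
Need k ≥ ln(0.00000001) / ln(0.21154) = -18.4207 / -1.5533 ≈ 11.859
Smallest integer k satisfying the bound: 12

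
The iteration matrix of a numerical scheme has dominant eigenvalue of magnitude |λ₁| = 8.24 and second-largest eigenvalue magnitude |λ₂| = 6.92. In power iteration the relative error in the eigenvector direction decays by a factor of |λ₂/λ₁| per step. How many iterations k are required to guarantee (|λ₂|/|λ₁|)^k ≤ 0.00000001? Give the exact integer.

|λ₂/λ₁| = 6.92/8.24 = 0.83981
Need k ≥ ln(0.00000001) / ln(0.83981) = -18.4207 / -0.1746 ≈ 105.512
Smallest integer k satisfying the bound: 106

106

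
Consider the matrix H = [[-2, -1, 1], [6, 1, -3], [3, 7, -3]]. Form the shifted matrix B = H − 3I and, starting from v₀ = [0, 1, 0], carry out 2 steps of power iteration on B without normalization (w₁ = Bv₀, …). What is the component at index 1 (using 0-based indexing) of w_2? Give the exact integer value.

-23

B = H − 3I has rows (-5, -1, 1); (6, -2, -3); (3, 7, -6)
w1 = Bv₀ = (-1, -2, 7)
w2 = Bw1 = (14, -23, -59)
Requested component of w2: -23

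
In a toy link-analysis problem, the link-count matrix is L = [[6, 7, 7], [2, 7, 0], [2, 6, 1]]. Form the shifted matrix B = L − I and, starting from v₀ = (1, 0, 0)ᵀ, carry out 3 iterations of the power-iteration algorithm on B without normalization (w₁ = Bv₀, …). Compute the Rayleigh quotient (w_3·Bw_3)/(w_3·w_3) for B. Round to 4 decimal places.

μ ≈ 10.8150

B = L − I has rows (5, 7, 7); (2, 6, 0); (2, 6, 0)
w1 = Bv₀ = (5, 2, 2)
w2 = Bw1 = (53, 22, 22)
w3 = Bw2 = (573, 238, 238)
Bw3 = (6197, 2574, 2574)
w3·Bw3 = 4776105; w3·w3 = 441617; μ ≈ 4776105/441617 = 10.8150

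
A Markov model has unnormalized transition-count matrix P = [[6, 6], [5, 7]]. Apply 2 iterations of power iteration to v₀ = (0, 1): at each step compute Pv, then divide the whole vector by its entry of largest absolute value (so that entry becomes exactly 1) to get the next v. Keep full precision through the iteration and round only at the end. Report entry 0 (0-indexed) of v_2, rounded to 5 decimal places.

0.98734

Pv0 = (6.000000, 7.000000); divide by 7.000000 → v1 = (0.857143, 1.000000)
Pv1 = (11.142857, 11.285714); divide by 11.285714 → v2 = (0.987342, 1.000000)
Requested entry of v2: 78/79 = 0.98734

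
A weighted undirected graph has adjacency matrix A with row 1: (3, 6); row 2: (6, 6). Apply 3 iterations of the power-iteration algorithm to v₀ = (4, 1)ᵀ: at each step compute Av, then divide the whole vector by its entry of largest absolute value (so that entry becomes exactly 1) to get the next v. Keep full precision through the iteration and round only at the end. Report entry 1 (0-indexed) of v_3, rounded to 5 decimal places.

Av0 = (18.000000, 30.000000); divide by 30.000000 → v1 = (0.600000, 1.000000)
Av1 = (7.800000, 9.600000); divide by 9.600000 → v2 = (0.812500, 1.000000)
Av2 = (8.437500, 10.875000); divide by 10.875000 → v3 = (0.775862, 1.000000)
Requested entry of v3: 3132/3132 = 1.00000

1.00000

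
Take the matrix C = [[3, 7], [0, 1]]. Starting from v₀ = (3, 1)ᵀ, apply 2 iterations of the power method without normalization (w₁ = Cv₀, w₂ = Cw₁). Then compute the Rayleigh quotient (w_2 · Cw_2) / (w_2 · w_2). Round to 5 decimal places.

w1 = Cv₀ = (3·3 + 7·1; 0·3 + 1·1) = (16, 1)
w2 = Cw1 = (3·16 + 7·1; 0·16 + 1·1) = (55, 1)
Cw2 = (172, 1)
w2·Cw2 = 55·172 + 1·1 = 9461; w2·w2 = 55·55 + 1·1 = 3026
λ ≈ 9461/3026 = 3.12657

3.12657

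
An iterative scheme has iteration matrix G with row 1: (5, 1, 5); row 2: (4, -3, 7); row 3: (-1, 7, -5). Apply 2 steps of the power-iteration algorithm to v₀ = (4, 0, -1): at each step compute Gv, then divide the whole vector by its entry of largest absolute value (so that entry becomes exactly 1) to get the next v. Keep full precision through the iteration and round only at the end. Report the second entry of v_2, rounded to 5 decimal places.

0.44944

Gv0 = (15.000000, 9.000000, 1.000000); divide by 15.000000 → v1 = (1.000000, 0.600000, 0.066667)
Gv1 = (5.933333, 2.666667, 2.866667); divide by 5.933333 → v2 = (1.000000, 0.449438, 0.483146)
Requested entry of v2: 40/89 = 0.44944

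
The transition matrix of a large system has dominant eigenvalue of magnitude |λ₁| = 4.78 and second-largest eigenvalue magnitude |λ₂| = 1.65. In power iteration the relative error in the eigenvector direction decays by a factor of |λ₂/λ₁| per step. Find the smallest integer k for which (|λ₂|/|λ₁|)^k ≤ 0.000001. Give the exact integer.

|λ₂/λ₁| = 1.65/4.78 = 0.34519
Need k ≥ ln(0.000001) / ln(0.34519) = -13.8155 / -1.0637 ≈ 12.989
Smallest integer k satisfying the bound: 13

13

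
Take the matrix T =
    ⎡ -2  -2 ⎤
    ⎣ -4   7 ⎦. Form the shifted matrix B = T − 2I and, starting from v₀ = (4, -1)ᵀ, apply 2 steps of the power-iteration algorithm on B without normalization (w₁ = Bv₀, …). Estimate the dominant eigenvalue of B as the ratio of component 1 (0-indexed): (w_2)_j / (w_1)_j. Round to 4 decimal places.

2.3333

B = T − 2I has rows (-4, -2); (-4, 5)
w1 = Bv₀ = (-14, -21)
w2 = Bw1 = (98, -49)
Ratio: -49/-21 = 2.3333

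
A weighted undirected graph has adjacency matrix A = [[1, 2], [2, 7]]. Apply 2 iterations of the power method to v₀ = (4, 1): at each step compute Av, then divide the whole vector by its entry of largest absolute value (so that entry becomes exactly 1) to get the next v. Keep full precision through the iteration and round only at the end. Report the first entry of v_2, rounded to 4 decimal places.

Av0 = (6.00000, 15.00000); divide by 15.00000 → v1 = (0.40000, 1.00000)
Av1 = (2.40000, 7.80000); divide by 7.80000 → v2 = (0.30769, 1.00000)
Requested entry of v2: 36/117 = 0.3077

0.3077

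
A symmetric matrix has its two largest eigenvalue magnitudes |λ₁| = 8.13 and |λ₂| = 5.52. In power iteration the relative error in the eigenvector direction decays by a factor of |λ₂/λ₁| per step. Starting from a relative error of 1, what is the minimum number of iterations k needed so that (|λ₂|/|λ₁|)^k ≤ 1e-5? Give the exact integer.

30

|λ₂/λ₁| = 5.52/8.13 = 0.67897
Need k ≥ ln(1e-5) / ln(0.67897) = -11.5129 / -0.3872 ≈ 29.735
Smallest integer k satisfying the bound: 30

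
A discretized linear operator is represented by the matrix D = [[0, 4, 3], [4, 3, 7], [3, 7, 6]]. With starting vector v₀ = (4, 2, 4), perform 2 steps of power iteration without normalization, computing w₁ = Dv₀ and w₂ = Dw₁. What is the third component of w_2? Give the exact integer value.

710

w1 = Dv₀ = (0·4 + 4·2 + 3·4; 4·4 + 3·2 + 7·4; 3·4 + 7·2 + 6·4) = (20, 50, 50)
w2 = Dw1 = (0·20 + 4·50 + 3·50; 4·20 + 3·50 + 7·50; 3·20 + 7·50 + 6·50) = (350, 580, 710)
The requested component of w2 is 710.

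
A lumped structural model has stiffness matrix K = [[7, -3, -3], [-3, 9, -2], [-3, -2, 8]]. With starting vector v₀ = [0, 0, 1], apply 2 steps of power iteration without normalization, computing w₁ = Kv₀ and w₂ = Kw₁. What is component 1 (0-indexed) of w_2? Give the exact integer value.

w1 = Kv₀ = (-3, -2, 8)
w2 = Kw1 = (-39, -25, 77)
The requested component of w2 is -25.

-25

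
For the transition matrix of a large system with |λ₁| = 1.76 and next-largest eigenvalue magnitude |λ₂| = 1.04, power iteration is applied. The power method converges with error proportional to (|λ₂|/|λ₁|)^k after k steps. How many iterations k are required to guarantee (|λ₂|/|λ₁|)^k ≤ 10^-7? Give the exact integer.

31

|λ₂/λ₁| = 1.04/1.76 = 0.59091
Need k ≥ ln(10^-7) / ln(0.59091) = -16.1181 / -0.5261 ≈ 30.637
Smallest integer k satisfying the bound: 31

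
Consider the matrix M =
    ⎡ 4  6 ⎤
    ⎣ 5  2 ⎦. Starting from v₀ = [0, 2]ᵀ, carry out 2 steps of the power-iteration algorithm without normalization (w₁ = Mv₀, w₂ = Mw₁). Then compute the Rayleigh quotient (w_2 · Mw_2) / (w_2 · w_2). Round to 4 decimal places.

8.5481

w1 = Mv₀ = (12, 4)
w2 = Mw1 = (72, 68)
Mw2 = (696, 496)
w2·Mw2 = 72·696 + 68·496 = 83840; w2·w2 = 72·72 + 68·68 = 9808
λ ≈ 83840/9808 = 8.5481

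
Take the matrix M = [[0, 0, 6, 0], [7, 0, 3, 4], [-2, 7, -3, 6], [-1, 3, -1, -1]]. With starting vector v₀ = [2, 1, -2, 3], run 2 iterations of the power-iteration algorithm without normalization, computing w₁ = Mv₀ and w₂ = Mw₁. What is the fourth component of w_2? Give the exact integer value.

45

w1 = Mv₀ = (-12, 20, 27, 0)
w2 = Mw1 = (162, -3, 83, 45)
The requested component of w2 is 45.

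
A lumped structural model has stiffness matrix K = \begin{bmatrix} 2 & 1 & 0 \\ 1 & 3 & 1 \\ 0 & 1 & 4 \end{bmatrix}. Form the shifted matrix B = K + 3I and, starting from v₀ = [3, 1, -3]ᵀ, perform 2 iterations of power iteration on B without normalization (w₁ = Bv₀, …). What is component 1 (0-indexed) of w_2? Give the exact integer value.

B = K + 3I has rows (5, 1, 0); (1, 6, 1); (0, 1, 7)
w1 = Bv₀ = (5·3 + 1·1 + 0·(-3); 1·3 + 6·1 + 1·(-3); 0·3 + 1·1 + 7·(-3)) = (16, 6, -20)
w2 = Bw1 = (5·16 + 1·6 + 0·(-20); 1·16 + 6·6 + 1·(-20); 0·16 + 1·6 + 7·(-20)) = (86, 32, -134)
Requested component of w2: 32

32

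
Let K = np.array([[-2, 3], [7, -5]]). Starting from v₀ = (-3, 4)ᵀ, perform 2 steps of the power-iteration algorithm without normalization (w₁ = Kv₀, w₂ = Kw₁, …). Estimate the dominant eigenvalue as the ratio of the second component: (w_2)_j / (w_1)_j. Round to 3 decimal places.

λ ≈ -8.073

w1 = Kv₀ = ((-2)·(-3) + 3·4; 7·(-3) + (-5)·4) = (18, -41)
w2 = Kw1 = ((-2)·18 + 3·(-41); 7·18 + (-5)·(-41)) = (-159, 331)
Ratio at component: 331 / -41 = -8.073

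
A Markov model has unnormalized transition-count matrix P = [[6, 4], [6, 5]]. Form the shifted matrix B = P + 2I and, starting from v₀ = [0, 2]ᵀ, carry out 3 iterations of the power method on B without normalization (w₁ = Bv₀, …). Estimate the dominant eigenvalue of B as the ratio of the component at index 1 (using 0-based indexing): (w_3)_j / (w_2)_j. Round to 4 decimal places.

B = P + 2I has rows (8, 4); (6, 7)
w1 = Bv₀ = (8, 14)
w2 = Bw1 = (120, 146)
w3 = Bw2 = (1544, 1742)
Ratio: 1742/146 = 11.9315

11.9315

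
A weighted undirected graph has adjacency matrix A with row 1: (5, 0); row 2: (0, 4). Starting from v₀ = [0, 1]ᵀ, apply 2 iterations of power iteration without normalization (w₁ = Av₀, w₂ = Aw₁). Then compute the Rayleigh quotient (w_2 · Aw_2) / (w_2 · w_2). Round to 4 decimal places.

λ ≈ 4.0000

w1 = Av₀ = (0, 4)
w2 = Aw1 = (0, 16)
Aw2 = (0, 64)
w2·Aw2 = 0·0 + 16·64 = 1024; w2·w2 = 0·0 + 16·16 = 256
λ ≈ 1024/256 = 4.0000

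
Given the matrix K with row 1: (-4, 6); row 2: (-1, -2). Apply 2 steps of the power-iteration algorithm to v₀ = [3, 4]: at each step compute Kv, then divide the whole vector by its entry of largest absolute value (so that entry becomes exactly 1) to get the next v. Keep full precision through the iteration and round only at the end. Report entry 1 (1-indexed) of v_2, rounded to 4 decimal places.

1.0000

Kv0 = (12.00000, -11.00000); divide by 12.00000 → v1 = (1.00000, -0.91667)
Kv1 = (-9.50000, 0.83333); divide by -9.50000 → v2 = (1.00000, -0.08772)
Requested entry of v2: -114/-114 = 1.0000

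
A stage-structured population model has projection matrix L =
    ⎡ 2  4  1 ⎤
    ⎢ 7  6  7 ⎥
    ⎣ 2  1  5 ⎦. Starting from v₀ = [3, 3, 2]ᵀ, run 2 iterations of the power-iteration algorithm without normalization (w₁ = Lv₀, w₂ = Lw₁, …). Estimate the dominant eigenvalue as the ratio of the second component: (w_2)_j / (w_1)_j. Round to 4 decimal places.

w1 = Lv₀ = (20, 53, 19)
w2 = Lw1 = (271, 591, 188)
Ratio at component: 591 / 53 = 11.1509

11.1509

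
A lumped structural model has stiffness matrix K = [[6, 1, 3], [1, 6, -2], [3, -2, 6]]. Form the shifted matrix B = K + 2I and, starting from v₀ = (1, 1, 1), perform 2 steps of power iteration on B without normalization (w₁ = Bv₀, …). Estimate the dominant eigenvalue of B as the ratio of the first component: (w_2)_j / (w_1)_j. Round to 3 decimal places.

10.833

B = K + 2I has rows (8, 1, 3); (1, 8, -2); (3, -2, 8)
w1 = Bv₀ = (12, 7, 9)
w2 = Bw1 = (130, 50, 94)
Ratio: 130/12 = 10.833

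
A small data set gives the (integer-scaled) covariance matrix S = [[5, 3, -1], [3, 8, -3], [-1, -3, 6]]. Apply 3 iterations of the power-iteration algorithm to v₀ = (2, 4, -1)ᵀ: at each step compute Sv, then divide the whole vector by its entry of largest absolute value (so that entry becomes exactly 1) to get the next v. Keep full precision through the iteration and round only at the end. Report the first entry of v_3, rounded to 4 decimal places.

Sv0 = (23.00000, 41.00000, -20.00000); divide by 41.00000 → v1 = (0.56098, 1.00000, -0.48780)
Sv1 = (6.29268, 11.14634, -6.48780); divide by 11.14634 → v2 = (0.56455, 1.00000, -0.58206)
Sv2 = (6.40481, 11.43982, -7.05689); divide by 11.43982 → v3 = (0.55987, 1.00000, -0.61687)
Requested entry of v3: 2927/5228 = 0.5599

0.5599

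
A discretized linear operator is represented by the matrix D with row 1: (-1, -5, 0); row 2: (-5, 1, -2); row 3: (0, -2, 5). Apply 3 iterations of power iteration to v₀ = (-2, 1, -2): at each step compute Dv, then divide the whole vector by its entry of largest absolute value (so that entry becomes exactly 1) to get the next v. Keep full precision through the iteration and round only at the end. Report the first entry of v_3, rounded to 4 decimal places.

-0.3333

Dv0 = (-3.00000, 15.00000, -12.00000); divide by 15.00000 → v1 = (-0.20000, 1.00000, -0.80000)
Dv1 = (-4.80000, 3.60000, -6.00000); divide by -6.00000 → v2 = (0.80000, -0.60000, 1.00000)
Dv2 = (2.20000, -6.60000, 6.20000); divide by -6.60000 → v3 = (-0.33333, 1.00000, -0.93939)
Requested entry of v3: -198/594 = -0.3333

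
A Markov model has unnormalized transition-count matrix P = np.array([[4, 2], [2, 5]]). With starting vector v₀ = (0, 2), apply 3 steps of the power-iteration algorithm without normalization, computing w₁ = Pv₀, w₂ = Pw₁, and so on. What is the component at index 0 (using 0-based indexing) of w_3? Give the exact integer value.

w1 = Pv₀ = (4, 10)
w2 = Pw1 = (36, 58)
w3 = Pw2 = (260, 362)
The requested component of w3 is 260.

260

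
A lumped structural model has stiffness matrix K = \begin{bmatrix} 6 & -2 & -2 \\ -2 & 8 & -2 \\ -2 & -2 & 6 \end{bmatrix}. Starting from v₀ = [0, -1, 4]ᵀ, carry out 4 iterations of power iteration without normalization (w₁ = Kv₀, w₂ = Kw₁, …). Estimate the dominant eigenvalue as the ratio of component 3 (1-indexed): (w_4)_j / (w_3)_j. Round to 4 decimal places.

8.4660

w1 = Kv₀ = (6·0 + (-2)·(-1) + (-2)·4; (-2)·0 + 8·(-1) + (-2)·4; (-2)·0 + (-2)·(-1) + 6·4) = (-6, -16, 26)
w2 = Kw1 = (6·(-6) + (-2)·(-16) + (-2)·26; (-2)·(-6) + 8·(-16) + (-2)·26; (-2)·(-6) + (-2)·(-16) + 6·26) = (-56, -168, 200)
w3 = Kw2 = (-400, -1632, 1648)
w4 = Kw3 = (-2432, -15552, 13952)
Ratio at component: 13952 / 1648 = 8.4660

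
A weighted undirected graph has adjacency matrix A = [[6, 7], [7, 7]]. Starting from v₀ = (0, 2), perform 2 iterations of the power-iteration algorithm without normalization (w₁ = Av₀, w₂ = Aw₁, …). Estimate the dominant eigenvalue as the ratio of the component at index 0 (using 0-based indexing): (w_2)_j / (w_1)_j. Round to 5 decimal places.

λ ≈ 13.00000

w1 = Av₀ = (14, 14)
w2 = Aw1 = (182, 196)
Ratio at component: 182 / 14 = 13.00000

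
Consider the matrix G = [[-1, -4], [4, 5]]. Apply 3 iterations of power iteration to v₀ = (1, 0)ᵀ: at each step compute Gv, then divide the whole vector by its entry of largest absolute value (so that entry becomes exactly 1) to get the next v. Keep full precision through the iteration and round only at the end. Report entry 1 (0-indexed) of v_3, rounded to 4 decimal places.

Gv0 = (-1.00000, 4.00000); divide by 4.00000 → v1 = (-0.25000, 1.00000)
Gv1 = (-3.75000, 4.00000); divide by 4.00000 → v2 = (-0.93750, 1.00000)
Gv2 = (-3.06250, 1.25000); divide by -3.06250 → v3 = (1.00000, -0.40816)
Requested entry of v3: 20/-49 = -0.4082

-0.4082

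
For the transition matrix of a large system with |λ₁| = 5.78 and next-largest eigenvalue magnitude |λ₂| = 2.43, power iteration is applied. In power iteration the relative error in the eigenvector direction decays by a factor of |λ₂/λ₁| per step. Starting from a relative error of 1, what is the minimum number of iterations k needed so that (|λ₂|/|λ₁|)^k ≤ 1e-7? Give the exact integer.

|λ₂/λ₁| = 2.43/5.78 = 0.42042
Need k ≥ ln(1e-7) / ln(0.42042) = -16.1181 / -0.8665 ≈ 18.601
Smallest integer k satisfying the bound: 19

19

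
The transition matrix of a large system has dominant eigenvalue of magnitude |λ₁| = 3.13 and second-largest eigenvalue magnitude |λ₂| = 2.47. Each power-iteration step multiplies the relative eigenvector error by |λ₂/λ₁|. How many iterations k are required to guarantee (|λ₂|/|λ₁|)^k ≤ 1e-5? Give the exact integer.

49

|λ₂/λ₁| = 2.47/3.13 = 0.78914
Need k ≥ ln(1e-5) / ln(0.78914) = -11.5129 / -0.2368 ≈ 48.616
Smallest integer k satisfying the bound: 49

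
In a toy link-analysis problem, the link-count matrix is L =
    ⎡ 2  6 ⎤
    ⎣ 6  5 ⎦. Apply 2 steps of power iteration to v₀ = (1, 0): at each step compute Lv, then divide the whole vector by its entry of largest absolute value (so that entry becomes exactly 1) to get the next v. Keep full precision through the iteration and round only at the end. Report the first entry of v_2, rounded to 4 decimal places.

Lv0 = (2.00000, 6.00000); divide by 6.00000 → v1 = (0.33333, 1.00000)
Lv1 = (6.66667, 7.00000); divide by 7.00000 → v2 = (0.95238, 1.00000)
Requested entry of v2: 40/42 = 0.9524

0.9524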